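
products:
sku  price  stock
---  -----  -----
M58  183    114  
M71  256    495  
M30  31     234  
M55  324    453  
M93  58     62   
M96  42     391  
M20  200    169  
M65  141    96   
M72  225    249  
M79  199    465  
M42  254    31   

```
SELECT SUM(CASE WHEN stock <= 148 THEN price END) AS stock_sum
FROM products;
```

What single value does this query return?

sku=M58: ✓ → 183
sku=M71: ✗
sku=M30: ✗
sku=M55: ✗
sku=M93: ✓ → 58
sku=M96: ✗
sku=M20: ✗
sku=M65: ✓ → 141
sku=M72: ✗
sku=M79: ✗
sku=M42: ✓ → 254
stock_sum = 183 + 58 + 141 + 254 = 636

636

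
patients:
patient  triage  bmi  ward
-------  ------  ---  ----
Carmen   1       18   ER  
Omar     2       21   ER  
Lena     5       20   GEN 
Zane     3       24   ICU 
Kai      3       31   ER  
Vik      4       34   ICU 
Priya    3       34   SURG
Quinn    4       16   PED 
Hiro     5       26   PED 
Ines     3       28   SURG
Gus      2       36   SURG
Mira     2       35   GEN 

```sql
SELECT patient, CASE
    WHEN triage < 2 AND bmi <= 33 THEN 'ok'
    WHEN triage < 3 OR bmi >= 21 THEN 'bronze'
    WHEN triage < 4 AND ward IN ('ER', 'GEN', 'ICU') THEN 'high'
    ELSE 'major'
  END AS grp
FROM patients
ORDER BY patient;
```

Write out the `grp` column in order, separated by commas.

patient=Carmen: triage < 2 AND bmi <= 33 → ok
patient=Gus: triage < 3 OR bmi >= 21 → bronze
patient=Hiro: triage < 3 OR bmi >= 21 → bronze
patient=Ines: triage < 3 OR bmi >= 21 → bronze
patient=Kai: triage < 3 OR bmi >= 21 → bronze
patient=Lena: ELSE → major
patient=Mira: triage < 3 OR bmi >= 21 → bronze
patient=Omar: triage < 3 OR bmi >= 21 → bronze
patient=Priya: triage < 3 OR bmi >= 21 → bronze
patient=Quinn: ELSE → major
patient=Vik: triage < 3 OR bmi >= 21 → bronze
patient=Zane: triage < 3 OR bmi >= 21 → bronze

ok, bronze, bronze, bronze, bronze, major, bronze, bronze, bronze, major, bronze, bronze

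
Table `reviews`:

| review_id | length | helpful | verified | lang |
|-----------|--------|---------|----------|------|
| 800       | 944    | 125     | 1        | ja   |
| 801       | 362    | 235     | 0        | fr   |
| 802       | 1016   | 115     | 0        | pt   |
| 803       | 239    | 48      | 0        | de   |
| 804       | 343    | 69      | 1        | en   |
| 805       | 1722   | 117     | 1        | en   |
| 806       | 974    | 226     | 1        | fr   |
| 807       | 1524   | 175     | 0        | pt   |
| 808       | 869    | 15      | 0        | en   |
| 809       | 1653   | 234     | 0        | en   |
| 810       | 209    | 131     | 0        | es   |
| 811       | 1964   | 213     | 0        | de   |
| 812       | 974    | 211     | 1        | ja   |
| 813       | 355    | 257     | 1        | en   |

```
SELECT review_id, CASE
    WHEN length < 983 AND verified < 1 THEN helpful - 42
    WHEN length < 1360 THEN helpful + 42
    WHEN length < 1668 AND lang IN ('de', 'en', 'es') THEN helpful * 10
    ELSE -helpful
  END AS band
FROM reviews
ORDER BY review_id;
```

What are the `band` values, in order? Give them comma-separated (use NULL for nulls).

167, 193, 157, 6, 111, -117, 268, -175, -27, 2340, 89, -213, 253, 299

review_id=800: length < 1360 → 167
review_id=801: length < 983 AND verified < 1 → 193
review_id=802: length < 1360 → 157
review_id=803: length < 983 AND verified < 1 → 6
review_id=804: length < 1360 → 111
review_id=805: ELSE → -117
review_id=806: length < 1360 → 268
review_id=807: ELSE → -175
review_id=808: length < 983 AND verified < 1 → -27
review_id=809: length < 1668 AND lang IN ('de', 'en', 'es') → 2340
review_id=810: length < 983 AND verified < 1 → 89
review_id=811: ELSE → -213
review_id=812: length < 1360 → 253
review_id=813: length < 1360 → 299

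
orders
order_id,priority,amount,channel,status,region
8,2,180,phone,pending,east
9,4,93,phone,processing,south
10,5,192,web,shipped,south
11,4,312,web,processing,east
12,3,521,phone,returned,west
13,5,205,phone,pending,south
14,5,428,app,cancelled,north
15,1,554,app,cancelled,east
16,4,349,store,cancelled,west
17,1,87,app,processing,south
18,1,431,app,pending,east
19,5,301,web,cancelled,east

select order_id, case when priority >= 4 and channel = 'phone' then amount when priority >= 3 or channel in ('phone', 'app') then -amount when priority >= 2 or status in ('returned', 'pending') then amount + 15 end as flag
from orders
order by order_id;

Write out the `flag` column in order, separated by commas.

order_id=8: priority >= 3 or channel in ('phone', 'app') → -180
order_id=9: priority >= 4 and channel = 'phone' → 93
order_id=10: priority >= 3 or channel in ('phone', 'app') → -192
order_id=11: priority >= 3 or channel in ('phone', 'app') → -312
order_id=12: priority >= 3 or channel in ('phone', 'app') → -521
order_id=13: priority >= 4 and channel = 'phone' → 205
order_id=14: priority >= 3 or channel in ('phone', 'app') → -428
order_id=15: priority >= 3 or channel in ('phone', 'app') → -554
order_id=16: priority >= 3 or channel in ('phone', 'app') → -349
order_id=17: priority >= 3 or channel in ('phone', 'app') → -87
order_id=18: priority >= 3 or channel in ('phone', 'app') → -431
order_id=19: priority >= 3 or channel in ('phone', 'app') → -301

-180, 93, -192, -312, -521, 205, -428, -554, -349, -87, -431, -301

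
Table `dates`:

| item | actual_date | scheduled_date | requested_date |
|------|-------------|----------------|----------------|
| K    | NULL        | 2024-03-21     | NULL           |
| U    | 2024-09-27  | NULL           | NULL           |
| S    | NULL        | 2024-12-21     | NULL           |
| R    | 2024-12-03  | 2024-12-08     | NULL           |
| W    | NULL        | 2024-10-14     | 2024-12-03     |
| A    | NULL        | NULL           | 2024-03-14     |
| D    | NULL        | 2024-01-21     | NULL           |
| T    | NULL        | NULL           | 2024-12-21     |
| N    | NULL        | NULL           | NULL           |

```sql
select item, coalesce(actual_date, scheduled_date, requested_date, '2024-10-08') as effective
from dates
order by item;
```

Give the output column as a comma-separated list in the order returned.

item=A: actual_date=NULL, scheduled_date=NULL, requested_date=2024-03-14 → 2024-03-14
item=D: actual_date=NULL, scheduled_date=2024-01-21 → 2024-01-21
item=K: actual_date=NULL, scheduled_date=2024-03-21 → 2024-03-21
item=N: actual_date=NULL, scheduled_date=NULL, requested_date=NULL, → literal 2024-10-08 → 2024-10-08
item=R: actual_date=2024-12-03 → 2024-12-03
item=S: actual_date=NULL, scheduled_date=2024-12-21 → 2024-12-21
item=T: actual_date=NULL, scheduled_date=NULL, requested_date=2024-12-21 → 2024-12-21
item=U: actual_date=2024-09-27 → 2024-09-27
item=W: actual_date=NULL, scheduled_date=2024-10-14 → 2024-10-14

2024-03-14, 2024-01-21, 2024-03-21, 2024-10-08, 2024-12-03, 2024-12-21, 2024-12-21, 2024-09-27, 2024-10-14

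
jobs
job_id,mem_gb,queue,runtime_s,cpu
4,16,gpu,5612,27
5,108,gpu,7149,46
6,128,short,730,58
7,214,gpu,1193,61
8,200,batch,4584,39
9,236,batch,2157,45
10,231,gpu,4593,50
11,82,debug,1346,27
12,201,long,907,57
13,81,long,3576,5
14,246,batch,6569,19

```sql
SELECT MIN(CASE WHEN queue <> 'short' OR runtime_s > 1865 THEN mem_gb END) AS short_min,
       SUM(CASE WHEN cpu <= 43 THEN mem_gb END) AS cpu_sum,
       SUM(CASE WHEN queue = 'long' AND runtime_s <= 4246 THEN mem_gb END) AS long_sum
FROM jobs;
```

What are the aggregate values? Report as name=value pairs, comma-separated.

short_min=16, cpu_sum=625, long_sum=282

[short_min: queue <> 'short' OR runtime_s > 1865]
job_id=4: ✓ → 16
job_id=5: ✓ → 108
job_id=6: ✗
job_id=7: ✓ → 214
job_id=8: ✓ → 200
job_id=9: ✓ → 236
job_id=10: ✓ → 231
job_id=11: ✓ → 82
job_id=12: ✓ → 201
job_id=13: ✓ → 81
job_id=14: ✓ → 246
short_min = MIN(16, 108, 214, 200, 236, 231, 82, 201, 81, 246) = 16
—
[cpu_sum: cpu <= 43]
job_id=4: ✓ → 16
job_id=5: ✗
job_id=6: ✗
job_id=7: ✗
job_id=8: ✓ → 200
job_id=9: ✗
job_id=10: ✗
job_id=11: ✓ → 82
job_id=12: ✗
job_id=13: ✓ → 81
job_id=14: ✓ → 246
cpu_sum = 16 + 200 + 82 + 81 + 246 = 625
—
[long_sum: queue = 'long' AND runtime_s <= 4246]
job_id=4: ✗
job_id=5: ✗
job_id=6: ✗
job_id=7: ✗
job_id=8: ✗
job_id=9: ✗
job_id=10: ✗
job_id=11: ✗
job_id=12: ✓ → 201
job_id=13: ✓ → 81
job_id=14: ✗
long_sum = 201 + 81 = 282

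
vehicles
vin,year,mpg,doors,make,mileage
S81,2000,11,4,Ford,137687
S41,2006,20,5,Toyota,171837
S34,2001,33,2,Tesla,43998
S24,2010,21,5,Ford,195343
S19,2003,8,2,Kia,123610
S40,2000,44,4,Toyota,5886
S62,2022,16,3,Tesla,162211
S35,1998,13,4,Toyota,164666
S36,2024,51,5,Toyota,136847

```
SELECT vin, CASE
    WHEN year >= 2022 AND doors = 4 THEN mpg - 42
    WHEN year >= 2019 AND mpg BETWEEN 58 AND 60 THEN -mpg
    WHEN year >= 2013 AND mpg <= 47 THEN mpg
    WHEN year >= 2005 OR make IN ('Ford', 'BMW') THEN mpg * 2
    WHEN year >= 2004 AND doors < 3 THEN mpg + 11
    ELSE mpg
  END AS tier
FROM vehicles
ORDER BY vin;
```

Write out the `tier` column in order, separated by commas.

8, 42, 33, 13, 102, 44, 40, 16, 22

vin=S19: ELSE → 8
vin=S24: year >= 2005 OR make IN ('Ford', 'BMW') → 42
vin=S34: ELSE → 33
vin=S35: ELSE → 13
vin=S36: year >= 2005 OR make IN ('Ford', 'BMW') → 102
vin=S40: ELSE → 44
vin=S41: year >= 2005 OR make IN ('Ford', 'BMW') → 40
vin=S62: year >= 2013 AND mpg <= 47 → 16
vin=S81: year >= 2005 OR make IN ('Ford', 'BMW') → 22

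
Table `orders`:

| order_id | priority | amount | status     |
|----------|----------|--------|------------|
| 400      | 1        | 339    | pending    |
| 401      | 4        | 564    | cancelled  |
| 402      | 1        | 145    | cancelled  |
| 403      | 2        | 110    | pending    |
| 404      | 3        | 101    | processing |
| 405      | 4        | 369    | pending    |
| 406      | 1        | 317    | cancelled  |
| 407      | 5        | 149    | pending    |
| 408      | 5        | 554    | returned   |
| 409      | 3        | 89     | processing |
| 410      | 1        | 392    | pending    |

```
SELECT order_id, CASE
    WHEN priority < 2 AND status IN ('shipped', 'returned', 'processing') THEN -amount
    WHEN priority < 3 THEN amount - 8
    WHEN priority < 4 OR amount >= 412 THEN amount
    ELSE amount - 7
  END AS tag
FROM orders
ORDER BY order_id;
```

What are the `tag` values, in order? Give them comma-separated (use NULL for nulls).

order_id=400: priority < 3 → 331
order_id=401: priority < 4 OR amount >= 412 → 564
order_id=402: priority < 3 → 137
order_id=403: priority < 3 → 102
order_id=404: priority < 4 OR amount >= 412 → 101
order_id=405: ELSE → 362
order_id=406: priority < 3 → 309
order_id=407: ELSE → 142
order_id=408: priority < 4 OR amount >= 412 → 554
order_id=409: priority < 4 OR amount >= 412 → 89
order_id=410: priority < 3 → 384

331, 564, 137, 102, 101, 362, 309, 142, 554, 89, 384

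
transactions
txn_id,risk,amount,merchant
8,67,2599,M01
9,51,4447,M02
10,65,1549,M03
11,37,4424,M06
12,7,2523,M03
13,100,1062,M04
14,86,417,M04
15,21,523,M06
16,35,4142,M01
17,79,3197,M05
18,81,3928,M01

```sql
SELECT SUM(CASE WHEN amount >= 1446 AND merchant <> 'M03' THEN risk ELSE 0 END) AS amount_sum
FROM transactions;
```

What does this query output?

txn_id=8: ✓ → 67
txn_id=9: ✓ → 51
txn_id=10: ✗
txn_id=11: ✓ → 37
txn_id=12: ✗
txn_id=13: ✗
txn_id=14: ✗
txn_id=15: ✗
txn_id=16: ✓ → 35
txn_id=17: ✓ → 79
txn_id=18: ✓ → 81
amount_sum = 67 + 51 + 37 + 35 + 79 + 81 = 350

350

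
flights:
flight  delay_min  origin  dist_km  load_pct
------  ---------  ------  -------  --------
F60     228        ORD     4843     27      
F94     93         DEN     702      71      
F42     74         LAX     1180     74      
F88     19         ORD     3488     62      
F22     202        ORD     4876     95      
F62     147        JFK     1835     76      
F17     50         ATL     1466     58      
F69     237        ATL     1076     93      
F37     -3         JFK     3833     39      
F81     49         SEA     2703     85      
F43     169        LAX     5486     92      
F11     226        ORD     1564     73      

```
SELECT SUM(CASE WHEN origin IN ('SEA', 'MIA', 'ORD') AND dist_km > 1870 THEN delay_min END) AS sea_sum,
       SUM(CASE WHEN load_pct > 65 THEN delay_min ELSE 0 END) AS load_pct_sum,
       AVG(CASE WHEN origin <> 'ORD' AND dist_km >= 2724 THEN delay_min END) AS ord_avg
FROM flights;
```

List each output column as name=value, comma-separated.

[sea_sum: origin IN ('SEA', 'MIA', 'ORD') AND dist_km > 1870]
flight=F60: ✓ → 228
flight=F94: ✗
flight=F42: ✗
flight=F88: ✓ → 19
flight=F22: ✓ → 202
flight=F62: ✗
flight=F17: ✗
flight=F69: ✗
flight=F37: ✗
flight=F81: ✓ → 49
flight=F43: ✗
flight=F11: ✗
sea_sum = 228 + 19 + 202 + 49 = 498
—
[load_pct_sum: load_pct > 65]
flight=F60: ✗
flight=F94: ✓ → 93
flight=F42: ✓ → 74
flight=F88: ✗
flight=F22: ✓ → 202
flight=F62: ✓ → 147
flight=F17: ✗
flight=F69: ✓ → 237
flight=F37: ✗
flight=F81: ✓ → 49
flight=F43: ✓ → 169
flight=F11: ✓ → 226
load_pct_sum = 93 + 74 + 202 + 147 + 237 + 49 + 169 + 226 = 1197
—
[ord_avg: origin <> 'ORD' AND dist_km >= 2724]
flight=F60: ✗
flight=F94: ✗
flight=F42: ✗
flight=F88: ✗
flight=F22: ✗
flight=F62: ✗
flight=F17: ✗
flight=F69: ✗
flight=F37: ✓ → -3
flight=F81: ✗
flight=F43: ✓ → 169
flight=F11: ✗
ord_avg = (-3 + 169) / 2 = 83

sea_sum=498, load_pct_sum=1197, ord_avg=83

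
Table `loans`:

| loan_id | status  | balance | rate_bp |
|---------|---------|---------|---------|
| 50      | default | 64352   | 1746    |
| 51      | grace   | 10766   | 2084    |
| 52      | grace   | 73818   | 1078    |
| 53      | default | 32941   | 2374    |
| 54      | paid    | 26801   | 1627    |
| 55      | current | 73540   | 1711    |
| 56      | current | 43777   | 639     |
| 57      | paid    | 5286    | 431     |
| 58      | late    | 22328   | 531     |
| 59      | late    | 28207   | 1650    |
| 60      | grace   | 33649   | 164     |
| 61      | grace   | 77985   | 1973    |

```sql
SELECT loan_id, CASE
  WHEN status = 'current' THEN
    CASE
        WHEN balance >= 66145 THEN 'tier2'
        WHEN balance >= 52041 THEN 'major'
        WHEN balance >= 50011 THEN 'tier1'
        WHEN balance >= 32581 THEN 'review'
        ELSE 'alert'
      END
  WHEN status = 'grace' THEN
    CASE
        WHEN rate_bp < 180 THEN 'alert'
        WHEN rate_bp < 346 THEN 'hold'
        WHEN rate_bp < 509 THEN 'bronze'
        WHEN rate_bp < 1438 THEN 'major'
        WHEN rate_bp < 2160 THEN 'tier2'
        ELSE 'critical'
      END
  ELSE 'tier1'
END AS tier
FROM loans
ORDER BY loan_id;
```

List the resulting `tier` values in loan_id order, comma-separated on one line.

tier1, tier2, major, tier1, tier1, tier2, review, tier1, tier1, tier1, alert, tier2

loan_id=50: status='default' → outer ELSE → tier1
loan_id=51: status='grace' → inner[rate_bp < 2160] → tier2
loan_id=52: status='grace' → inner[rate_bp < 1438] → major
loan_id=53: status='default' → outer ELSE → tier1
loan_id=54: status='paid' → outer ELSE → tier1
loan_id=55: status='current' → inner[balance >= 66145] → tier2
loan_id=56: status='current' → inner[balance >= 32581] → review
loan_id=57: status='paid' → outer ELSE → tier1
loan_id=58: status='late' → outer ELSE → tier1
loan_id=59: status='late' → outer ELSE → tier1
loan_id=60: status='grace' → inner[rate_bp < 180] → alert
loan_id=61: status='grace' → inner[rate_bp < 2160] → tier2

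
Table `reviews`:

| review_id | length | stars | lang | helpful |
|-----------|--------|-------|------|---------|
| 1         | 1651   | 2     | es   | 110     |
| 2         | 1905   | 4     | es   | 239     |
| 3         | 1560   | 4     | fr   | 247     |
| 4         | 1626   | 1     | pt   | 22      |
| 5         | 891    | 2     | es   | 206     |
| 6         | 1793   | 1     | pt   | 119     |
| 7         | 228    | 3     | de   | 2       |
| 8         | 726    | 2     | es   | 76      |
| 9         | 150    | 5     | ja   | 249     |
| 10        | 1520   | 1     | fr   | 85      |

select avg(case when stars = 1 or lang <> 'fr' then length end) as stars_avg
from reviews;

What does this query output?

1165.5555555556

review_id=1: ✓ → 1651
review_id=2: ✓ → 1905
review_id=3: ✗
review_id=4: ✓ → 1626
review_id=5: ✓ → 891
review_id=6: ✓ → 1793
review_id=7: ✓ → 228
review_id=8: ✓ → 726
review_id=9: ✓ → 150
review_id=10: ✓ → 1520
stars_avg = (1651 + 1905 + 1626 + 891 + 1793 + 228 + 726 + 150 + 1520) / 9 = 1165.5555555556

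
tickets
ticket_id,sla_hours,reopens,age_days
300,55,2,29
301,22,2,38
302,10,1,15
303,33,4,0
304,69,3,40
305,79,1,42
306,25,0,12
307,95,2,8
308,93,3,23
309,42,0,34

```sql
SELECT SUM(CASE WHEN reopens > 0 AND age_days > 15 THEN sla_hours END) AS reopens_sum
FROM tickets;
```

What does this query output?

318

ticket_id=300: ✓ → 55
ticket_id=301: ✓ → 22
ticket_id=302: ✗
ticket_id=303: ✗
ticket_id=304: ✓ → 69
ticket_id=305: ✓ → 79
ticket_id=306: ✗
ticket_id=307: ✗
ticket_id=308: ✓ → 93
ticket_id=309: ✗
reopens_sum = 55 + 22 + 69 + 79 + 93 = 318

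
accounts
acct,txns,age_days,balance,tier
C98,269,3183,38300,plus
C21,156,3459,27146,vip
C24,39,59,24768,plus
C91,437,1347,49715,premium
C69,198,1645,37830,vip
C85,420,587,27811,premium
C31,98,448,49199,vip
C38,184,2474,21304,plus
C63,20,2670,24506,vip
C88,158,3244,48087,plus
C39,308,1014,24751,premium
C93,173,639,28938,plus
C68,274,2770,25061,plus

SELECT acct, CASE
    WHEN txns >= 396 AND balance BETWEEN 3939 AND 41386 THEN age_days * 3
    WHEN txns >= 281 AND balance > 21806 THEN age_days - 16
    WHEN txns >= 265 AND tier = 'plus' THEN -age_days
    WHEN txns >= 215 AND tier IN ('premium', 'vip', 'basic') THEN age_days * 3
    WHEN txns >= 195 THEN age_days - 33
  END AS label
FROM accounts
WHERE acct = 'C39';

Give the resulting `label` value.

acct = C39: txns=308, age_days=1014, balance=24751, tier=premium.
txns >= 396 AND balance BETWEEN 3939 AND 41386 → false
txns >= 281 AND balance > 21806 → true → 998

998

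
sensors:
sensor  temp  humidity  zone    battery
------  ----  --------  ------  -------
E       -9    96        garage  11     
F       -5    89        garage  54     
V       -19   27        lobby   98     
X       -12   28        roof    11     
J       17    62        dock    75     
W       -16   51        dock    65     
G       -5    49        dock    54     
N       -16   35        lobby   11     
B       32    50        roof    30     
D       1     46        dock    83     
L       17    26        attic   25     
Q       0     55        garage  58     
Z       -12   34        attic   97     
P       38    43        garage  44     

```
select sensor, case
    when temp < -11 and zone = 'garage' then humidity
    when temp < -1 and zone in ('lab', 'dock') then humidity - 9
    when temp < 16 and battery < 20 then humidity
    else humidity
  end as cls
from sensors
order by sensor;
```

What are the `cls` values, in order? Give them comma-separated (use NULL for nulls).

sensor=B: ELSE → 50
sensor=D: ELSE → 46
sensor=E: temp < 16 and battery < 20 → 96
sensor=F: ELSE → 89
sensor=G: temp < -1 and zone in ('lab', 'dock') → 40
sensor=J: ELSE → 62
sensor=L: ELSE → 26
sensor=N: temp < 16 and battery < 20 → 35
sensor=P: ELSE → 43
sensor=Q: ELSE → 55
sensor=V: ELSE → 27
sensor=W: temp < -1 and zone in ('lab', 'dock') → 42
sensor=X: temp < 16 and battery < 20 → 28
sensor=Z: ELSE → 34

50, 46, 96, 89, 40, 62, 26, 35, 43, 55, 27, 42, 28, 34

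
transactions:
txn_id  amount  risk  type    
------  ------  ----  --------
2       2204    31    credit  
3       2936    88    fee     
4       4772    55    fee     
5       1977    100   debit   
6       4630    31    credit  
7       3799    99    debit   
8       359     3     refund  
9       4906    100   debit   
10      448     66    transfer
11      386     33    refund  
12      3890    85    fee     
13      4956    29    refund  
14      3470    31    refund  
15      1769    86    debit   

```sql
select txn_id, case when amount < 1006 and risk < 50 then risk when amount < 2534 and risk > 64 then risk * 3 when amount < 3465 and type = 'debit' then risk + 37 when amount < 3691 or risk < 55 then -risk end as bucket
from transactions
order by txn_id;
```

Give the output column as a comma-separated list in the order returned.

txn_id=2: amount < 3691 or risk < 55 → -31
txn_id=3: amount < 3691 or risk < 55 → -88
txn_id=4: (no match → NULL) → NULL
txn_id=5: amount < 2534 and risk > 64 → 300
txn_id=6: amount < 3691 or risk < 55 → -31
txn_id=7: (no match → NULL) → NULL
txn_id=8: amount < 1006 and risk < 50 → 3
txn_id=9: (no match → NULL) → NULL
txn_id=10: amount < 2534 and risk > 64 → 198
txn_id=11: amount < 1006 and risk < 50 → 33
txn_id=12: (no match → NULL) → NULL
txn_id=13: amount < 3691 or risk < 55 → -29
txn_id=14: amount < 3691 or risk < 55 → -31
txn_id=15: amount < 2534 and risk > 64 → 258

-31, -88, NULL, 300, -31, NULL, 3, NULL, 198, 33, NULL, -29, -31, 258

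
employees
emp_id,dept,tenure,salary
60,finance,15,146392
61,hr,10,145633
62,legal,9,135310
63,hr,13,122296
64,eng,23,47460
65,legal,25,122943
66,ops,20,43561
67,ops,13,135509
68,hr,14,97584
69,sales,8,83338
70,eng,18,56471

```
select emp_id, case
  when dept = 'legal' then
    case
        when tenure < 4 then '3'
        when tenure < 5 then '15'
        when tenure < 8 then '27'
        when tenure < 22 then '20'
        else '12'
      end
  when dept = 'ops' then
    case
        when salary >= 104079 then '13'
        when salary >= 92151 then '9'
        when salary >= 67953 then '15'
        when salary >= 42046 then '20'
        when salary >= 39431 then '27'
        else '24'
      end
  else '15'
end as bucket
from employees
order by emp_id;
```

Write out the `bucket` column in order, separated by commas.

15, 15, 20, 15, 15, 12, 20, 13, 15, 15, 15

emp_id=60: dept='finance' → outer ELSE → 15
emp_id=61: dept='hr' → outer ELSE → 15
emp_id=62: dept='legal' → inner[tenure < 22] → 20
emp_id=63: dept='hr' → outer ELSE → 15
emp_id=64: dept='eng' → outer ELSE → 15
emp_id=65: dept='legal' → inner[ELSE] → 12
emp_id=66: dept='ops' → inner[salary >= 42046] → 20
emp_id=67: dept='ops' → inner[salary >= 104079] → 13
emp_id=68: dept='hr' → outer ELSE → 15
emp_id=69: dept='sales' → outer ELSE → 15
emp_id=70: dept='eng' → outer ELSE → 15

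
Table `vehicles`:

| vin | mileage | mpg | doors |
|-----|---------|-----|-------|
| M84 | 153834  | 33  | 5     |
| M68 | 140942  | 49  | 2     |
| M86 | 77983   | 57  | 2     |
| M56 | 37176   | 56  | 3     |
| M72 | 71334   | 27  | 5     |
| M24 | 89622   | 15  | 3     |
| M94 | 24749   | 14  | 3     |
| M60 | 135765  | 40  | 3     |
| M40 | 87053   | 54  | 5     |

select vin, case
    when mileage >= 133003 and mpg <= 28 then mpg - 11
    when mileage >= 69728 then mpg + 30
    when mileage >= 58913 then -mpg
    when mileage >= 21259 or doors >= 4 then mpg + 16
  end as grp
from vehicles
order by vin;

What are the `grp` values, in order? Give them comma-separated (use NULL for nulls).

vin=M24: mileage >= 69728 → 45
vin=M40: mileage >= 69728 → 84
vin=M56: mileage >= 21259 or doors >= 4 → 72
vin=M60: mileage >= 69728 → 70
vin=M68: mileage >= 69728 → 79
vin=M72: mileage >= 69728 → 57
vin=M84: mileage >= 69728 → 63
vin=M86: mileage >= 69728 → 87
vin=M94: mileage >= 21259 or doors >= 4 → 30

45, 84, 72, 70, 79, 57, 63, 87, 30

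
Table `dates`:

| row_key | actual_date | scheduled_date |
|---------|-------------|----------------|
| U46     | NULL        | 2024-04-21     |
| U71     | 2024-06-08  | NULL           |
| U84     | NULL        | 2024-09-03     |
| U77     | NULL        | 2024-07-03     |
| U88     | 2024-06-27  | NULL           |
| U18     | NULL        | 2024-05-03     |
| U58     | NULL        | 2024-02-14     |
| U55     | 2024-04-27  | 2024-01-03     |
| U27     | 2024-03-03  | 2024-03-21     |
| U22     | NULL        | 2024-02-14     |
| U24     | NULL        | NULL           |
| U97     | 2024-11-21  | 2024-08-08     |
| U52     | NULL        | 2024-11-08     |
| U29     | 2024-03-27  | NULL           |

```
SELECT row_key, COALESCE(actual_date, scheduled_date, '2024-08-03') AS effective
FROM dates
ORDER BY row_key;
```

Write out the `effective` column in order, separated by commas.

2024-05-03, 2024-02-14, 2024-08-03, 2024-03-03, 2024-03-27, 2024-04-21, 2024-11-08, 2024-04-27, 2024-02-14, 2024-06-08, 2024-07-03, 2024-09-03, 2024-06-27, 2024-11-21

row_key=U18: actual_date=NULL, scheduled_date=2024-05-03 → 2024-05-03
row_key=U22: actual_date=NULL, scheduled_date=2024-02-14 → 2024-02-14
row_key=U24: actual_date=NULL, scheduled_date=NULL, → literal 2024-08-03 → 2024-08-03
row_key=U27: actual_date=2024-03-03 → 2024-03-03
row_key=U29: actual_date=2024-03-27 → 2024-03-27
row_key=U46: actual_date=NULL, scheduled_date=2024-04-21 → 2024-04-21
row_key=U52: actual_date=NULL, scheduled_date=2024-11-08 → 2024-11-08
row_key=U55: actual_date=2024-04-27 → 2024-04-27
row_key=U58: actual_date=NULL, scheduled_date=2024-02-14 → 2024-02-14
row_key=U71: actual_date=2024-06-08 → 2024-06-08
row_key=U77: actual_date=NULL, scheduled_date=2024-07-03 → 2024-07-03
row_key=U84: actual_date=NULL, scheduled_date=2024-09-03 → 2024-09-03
row_key=U88: actual_date=2024-06-27 → 2024-06-27
row_key=U97: actual_date=2024-11-21 → 2024-11-21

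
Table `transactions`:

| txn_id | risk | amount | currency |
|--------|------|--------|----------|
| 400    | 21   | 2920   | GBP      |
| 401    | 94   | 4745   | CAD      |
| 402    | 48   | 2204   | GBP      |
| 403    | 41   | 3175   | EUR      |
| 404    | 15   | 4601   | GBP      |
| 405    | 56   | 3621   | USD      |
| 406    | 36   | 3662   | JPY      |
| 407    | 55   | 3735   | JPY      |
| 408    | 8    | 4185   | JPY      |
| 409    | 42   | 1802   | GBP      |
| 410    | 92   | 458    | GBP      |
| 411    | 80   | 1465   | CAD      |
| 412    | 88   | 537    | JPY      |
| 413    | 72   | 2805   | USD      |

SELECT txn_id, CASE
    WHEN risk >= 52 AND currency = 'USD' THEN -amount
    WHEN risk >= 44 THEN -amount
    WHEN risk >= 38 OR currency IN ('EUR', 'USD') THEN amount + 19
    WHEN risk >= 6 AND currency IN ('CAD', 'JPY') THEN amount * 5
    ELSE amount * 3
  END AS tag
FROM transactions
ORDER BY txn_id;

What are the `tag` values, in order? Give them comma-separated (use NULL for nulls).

txn_id=400: ELSE → 8760
txn_id=401: risk >= 44 → -4745
txn_id=402: risk >= 44 → -2204
txn_id=403: risk >= 38 OR currency IN ('EUR', 'USD') → 3194
txn_id=404: ELSE → 13803
txn_id=405: risk >= 52 AND currency = 'USD' → -3621
txn_id=406: risk >= 6 AND currency IN ('CAD', 'JPY') → 18310
txn_id=407: risk >= 44 → -3735
txn_id=408: risk >= 6 AND currency IN ('CAD', 'JPY') → 20925
txn_id=409: risk >= 38 OR currency IN ('EUR', 'USD') → 1821
txn_id=410: risk >= 44 → -458
txn_id=411: risk >= 44 → -1465
txn_id=412: risk >= 44 → -537
txn_id=413: risk >= 52 AND currency = 'USD' → -2805

8760, -4745, -2204, 3194, 13803, -3621, 18310, -3735, 20925, 1821, -458, -1465, -537, -2805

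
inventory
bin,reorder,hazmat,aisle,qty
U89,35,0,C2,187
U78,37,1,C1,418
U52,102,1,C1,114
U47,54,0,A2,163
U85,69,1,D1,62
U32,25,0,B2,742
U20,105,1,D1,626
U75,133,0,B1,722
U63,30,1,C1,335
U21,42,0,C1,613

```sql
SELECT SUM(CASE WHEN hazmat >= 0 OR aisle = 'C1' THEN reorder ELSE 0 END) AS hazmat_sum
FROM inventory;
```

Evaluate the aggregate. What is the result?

bin=U89: ✓ → 35
bin=U78: ✓ → 37
bin=U52: ✓ → 102
bin=U47: ✓ → 54
bin=U85: ✓ → 69
bin=U32: ✓ → 25
bin=U20: ✓ → 105
bin=U75: ✓ → 133
bin=U63: ✓ → 30
bin=U21: ✓ → 42
hazmat_sum = 35 + 37 + 102 + 54 + 69 + 25 + 105 + 133 + 30 + 42 = 632

632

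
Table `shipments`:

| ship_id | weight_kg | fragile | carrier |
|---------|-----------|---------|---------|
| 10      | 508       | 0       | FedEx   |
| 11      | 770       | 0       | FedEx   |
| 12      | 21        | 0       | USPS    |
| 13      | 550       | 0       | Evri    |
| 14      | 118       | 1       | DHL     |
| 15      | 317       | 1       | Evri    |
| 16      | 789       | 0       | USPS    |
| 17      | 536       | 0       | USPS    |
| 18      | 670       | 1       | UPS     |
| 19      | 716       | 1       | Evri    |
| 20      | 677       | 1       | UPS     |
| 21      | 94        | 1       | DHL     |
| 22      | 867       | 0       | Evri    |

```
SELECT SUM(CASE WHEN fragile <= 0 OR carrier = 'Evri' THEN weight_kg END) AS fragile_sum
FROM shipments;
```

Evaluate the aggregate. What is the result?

ship_id=10: ✓ → 508
ship_id=11: ✓ → 770
ship_id=12: ✓ → 21
ship_id=13: ✓ → 550
ship_id=14: ✗
ship_id=15: ✓ → 317
ship_id=16: ✓ → 789
ship_id=17: ✓ → 536
ship_id=18: ✗
ship_id=19: ✓ → 716
ship_id=20: ✗
ship_id=21: ✗
ship_id=22: ✓ → 867
fragile_sum = 508 + 770 + 21 + 550 + 317 + 789 + 536 + 716 + 867 = 5074

5074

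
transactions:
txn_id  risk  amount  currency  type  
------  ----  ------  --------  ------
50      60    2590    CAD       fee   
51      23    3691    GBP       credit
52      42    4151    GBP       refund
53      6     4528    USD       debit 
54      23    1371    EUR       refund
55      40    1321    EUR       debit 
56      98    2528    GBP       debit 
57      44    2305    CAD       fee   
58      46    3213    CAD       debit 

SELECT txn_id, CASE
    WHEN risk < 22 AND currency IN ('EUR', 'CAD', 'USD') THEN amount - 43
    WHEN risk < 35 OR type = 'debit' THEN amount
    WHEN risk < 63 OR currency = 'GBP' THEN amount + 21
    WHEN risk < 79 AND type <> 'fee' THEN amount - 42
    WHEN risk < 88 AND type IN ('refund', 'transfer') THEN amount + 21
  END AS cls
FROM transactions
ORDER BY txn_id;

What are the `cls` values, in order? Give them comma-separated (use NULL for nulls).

txn_id=50: risk < 63 OR currency = 'GBP' → 2611
txn_id=51: risk < 35 OR type = 'debit' → 3691
txn_id=52: risk < 63 OR currency = 'GBP' → 4172
txn_id=53: risk < 22 AND currency IN ('EUR', 'CAD', 'USD') → 4485
txn_id=54: risk < 35 OR type = 'debit' → 1371
txn_id=55: risk < 35 OR type = 'debit' → 1321
txn_id=56: risk < 35 OR type = 'debit' → 2528
txn_id=57: risk < 63 OR currency = 'GBP' → 2326
txn_id=58: risk < 35 OR type = 'debit' → 3213

2611, 3691, 4172, 4485, 1371, 1321, 2528, 2326, 3213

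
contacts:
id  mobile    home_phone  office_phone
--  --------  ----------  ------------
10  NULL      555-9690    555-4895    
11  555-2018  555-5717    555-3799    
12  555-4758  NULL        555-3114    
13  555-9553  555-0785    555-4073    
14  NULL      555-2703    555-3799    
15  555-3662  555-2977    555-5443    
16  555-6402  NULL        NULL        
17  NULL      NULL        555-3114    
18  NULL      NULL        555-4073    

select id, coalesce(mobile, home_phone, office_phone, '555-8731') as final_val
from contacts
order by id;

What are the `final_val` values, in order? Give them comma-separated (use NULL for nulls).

555-9690, 555-2018, 555-4758, 555-9553, 555-2703, 555-3662, 555-6402, 555-3114, 555-4073

id=10: mobile=NULL, home_phone=555-9690 → 555-9690
id=11: mobile=555-2018 → 555-2018
id=12: mobile=555-4758 → 555-4758
id=13: mobile=555-9553 → 555-9553
id=14: mobile=NULL, home_phone=555-2703 → 555-2703
id=15: mobile=555-3662 → 555-3662
id=16: mobile=555-6402 → 555-6402
id=17: mobile=NULL, home_phone=NULL, office_phone=555-3114 → 555-3114
id=18: mobile=NULL, home_phone=NULL, office_phone=555-4073 → 555-4073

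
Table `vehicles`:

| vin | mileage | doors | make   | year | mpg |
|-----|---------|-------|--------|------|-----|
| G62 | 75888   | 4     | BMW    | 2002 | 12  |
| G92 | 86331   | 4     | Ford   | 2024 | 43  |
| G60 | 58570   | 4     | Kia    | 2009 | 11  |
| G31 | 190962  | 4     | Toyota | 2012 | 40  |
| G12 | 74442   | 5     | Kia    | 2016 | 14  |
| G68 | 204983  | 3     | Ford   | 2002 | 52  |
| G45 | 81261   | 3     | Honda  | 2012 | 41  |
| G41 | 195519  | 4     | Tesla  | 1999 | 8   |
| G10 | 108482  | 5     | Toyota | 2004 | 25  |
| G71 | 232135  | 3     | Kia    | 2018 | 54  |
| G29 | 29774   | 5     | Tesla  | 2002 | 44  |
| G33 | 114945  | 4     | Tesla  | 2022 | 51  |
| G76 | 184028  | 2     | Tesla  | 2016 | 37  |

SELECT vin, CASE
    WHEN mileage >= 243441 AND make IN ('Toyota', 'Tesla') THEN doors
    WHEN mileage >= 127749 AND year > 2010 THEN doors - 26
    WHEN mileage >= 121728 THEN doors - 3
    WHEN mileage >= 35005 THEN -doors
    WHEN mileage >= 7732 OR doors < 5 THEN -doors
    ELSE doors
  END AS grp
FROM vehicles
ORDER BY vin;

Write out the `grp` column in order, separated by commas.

vin=G10: mileage >= 35005 → -5
vin=G12: mileage >= 35005 → -5
vin=G29: mileage >= 7732 OR doors < 5 → -5
vin=G31: mileage >= 127749 AND year > 2010 → -22
vin=G33: mileage >= 35005 → -4
vin=G41: mileage >= 121728 → 1
vin=G45: mileage >= 35005 → -3
vin=G60: mileage >= 35005 → -4
vin=G62: mileage >= 35005 → -4
vin=G68: mileage >= 121728 → 0
vin=G71: mileage >= 127749 AND year > 2010 → -23
vin=G76: mileage >= 127749 AND year > 2010 → -24
vin=G92: mileage >= 35005 → -4

-5, -5, -5, -22, -4, 1, -3, -4, -4, 0, -23, -24, -4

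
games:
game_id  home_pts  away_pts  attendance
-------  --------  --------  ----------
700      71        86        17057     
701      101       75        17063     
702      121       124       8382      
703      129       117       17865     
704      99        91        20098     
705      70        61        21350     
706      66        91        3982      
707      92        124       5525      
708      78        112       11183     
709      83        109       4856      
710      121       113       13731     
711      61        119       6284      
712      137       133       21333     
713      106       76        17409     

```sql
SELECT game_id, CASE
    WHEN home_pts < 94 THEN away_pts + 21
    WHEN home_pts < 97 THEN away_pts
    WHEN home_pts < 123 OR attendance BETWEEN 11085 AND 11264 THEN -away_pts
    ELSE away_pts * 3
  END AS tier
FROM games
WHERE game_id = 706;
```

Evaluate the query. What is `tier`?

112

game_id = 706: home_pts=66, away_pts=91, attendance=3982.
home_pts < 94 → true → 112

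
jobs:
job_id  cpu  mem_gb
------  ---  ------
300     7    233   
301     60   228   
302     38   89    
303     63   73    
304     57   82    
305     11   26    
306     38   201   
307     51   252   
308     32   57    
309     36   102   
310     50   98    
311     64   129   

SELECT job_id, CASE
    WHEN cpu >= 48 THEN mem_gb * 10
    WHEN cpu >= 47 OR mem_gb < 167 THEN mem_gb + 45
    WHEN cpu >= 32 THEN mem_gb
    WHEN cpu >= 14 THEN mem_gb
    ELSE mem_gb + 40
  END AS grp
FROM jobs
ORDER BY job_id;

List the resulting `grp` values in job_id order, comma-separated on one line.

273, 2280, 134, 730, 820, 71, 201, 2520, 102, 147, 980, 1290

job_id=300: ELSE → 273
job_id=301: cpu >= 48 → 2280
job_id=302: cpu >= 47 OR mem_gb < 167 → 134
job_id=303: cpu >= 48 → 730
job_id=304: cpu >= 48 → 820
job_id=305: cpu >= 47 OR mem_gb < 167 → 71
job_id=306: cpu >= 32 → 201
job_id=307: cpu >= 48 → 2520
job_id=308: cpu >= 47 OR mem_gb < 167 → 102
job_id=309: cpu >= 47 OR mem_gb < 167 → 147
job_id=310: cpu >= 48 → 980
job_id=311: cpu >= 48 → 1290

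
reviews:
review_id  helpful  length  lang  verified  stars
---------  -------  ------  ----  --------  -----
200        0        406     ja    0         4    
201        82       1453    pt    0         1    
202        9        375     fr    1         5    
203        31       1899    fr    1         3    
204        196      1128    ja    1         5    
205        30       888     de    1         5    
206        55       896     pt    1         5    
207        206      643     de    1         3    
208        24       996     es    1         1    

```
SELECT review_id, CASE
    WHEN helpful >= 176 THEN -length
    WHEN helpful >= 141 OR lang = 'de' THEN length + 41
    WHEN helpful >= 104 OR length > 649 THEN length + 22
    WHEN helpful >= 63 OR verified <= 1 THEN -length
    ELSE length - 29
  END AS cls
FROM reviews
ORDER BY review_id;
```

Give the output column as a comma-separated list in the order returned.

-406, 1475, -375, 1921, -1128, 929, 918, -643, 1018

review_id=200: helpful >= 63 OR verified <= 1 → -406
review_id=201: helpful >= 104 OR length > 649 → 1475
review_id=202: helpful >= 63 OR verified <= 1 → -375
review_id=203: helpful >= 104 OR length > 649 → 1921
review_id=204: helpful >= 176 → -1128
review_id=205: helpful >= 141 OR lang = 'de' → 929
review_id=206: helpful >= 104 OR length > 649 → 918
review_id=207: helpful >= 176 → -643
review_id=208: helpful >= 104 OR length > 649 → 1018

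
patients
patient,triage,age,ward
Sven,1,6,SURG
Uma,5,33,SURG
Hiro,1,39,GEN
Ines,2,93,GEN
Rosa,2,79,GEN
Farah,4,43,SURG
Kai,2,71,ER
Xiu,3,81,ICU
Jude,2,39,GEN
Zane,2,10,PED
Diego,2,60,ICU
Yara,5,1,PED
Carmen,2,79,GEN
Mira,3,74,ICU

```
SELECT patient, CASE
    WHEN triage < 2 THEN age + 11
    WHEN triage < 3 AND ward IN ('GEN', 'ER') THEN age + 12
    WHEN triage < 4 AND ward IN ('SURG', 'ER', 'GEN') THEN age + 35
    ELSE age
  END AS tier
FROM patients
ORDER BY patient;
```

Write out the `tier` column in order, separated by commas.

patient=Carmen: triage < 3 AND ward IN ('GEN', 'ER') → 91
patient=Diego: ELSE → 60
patient=Farah: ELSE → 43
patient=Hiro: triage < 2 → 50
patient=Ines: triage < 3 AND ward IN ('GEN', 'ER') → 105
patient=Jude: triage < 3 AND ward IN ('GEN', 'ER') → 51
patient=Kai: triage < 3 AND ward IN ('GEN', 'ER') → 83
patient=Mira: ELSE → 74
patient=Rosa: triage < 3 AND ward IN ('GEN', 'ER') → 91
patient=Sven: triage < 2 → 17
patient=Uma: ELSE → 33
patient=Xiu: ELSE → 81
patient=Yara: ELSE → 1
patient=Zane: ELSE → 10

91, 60, 43, 50, 105, 51, 83, 74, 91, 17, 33, 81, 1, 10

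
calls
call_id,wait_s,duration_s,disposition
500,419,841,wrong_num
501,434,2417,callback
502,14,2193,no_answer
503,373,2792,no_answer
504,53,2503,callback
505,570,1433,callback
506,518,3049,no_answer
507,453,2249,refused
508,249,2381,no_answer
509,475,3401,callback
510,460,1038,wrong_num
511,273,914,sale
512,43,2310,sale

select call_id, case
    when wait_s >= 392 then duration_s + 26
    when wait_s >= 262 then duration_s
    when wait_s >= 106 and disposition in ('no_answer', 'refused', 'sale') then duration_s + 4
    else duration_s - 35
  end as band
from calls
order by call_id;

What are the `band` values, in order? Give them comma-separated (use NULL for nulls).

867, 2443, 2158, 2792, 2468, 1459, 3075, 2275, 2385, 3427, 1064, 914, 2275

call_id=500: wait_s >= 392 → 867
call_id=501: wait_s >= 392 → 2443
call_id=502: ELSE → 2158
call_id=503: wait_s >= 262 → 2792
call_id=504: ELSE → 2468
call_id=505: wait_s >= 392 → 1459
call_id=506: wait_s >= 392 → 3075
call_id=507: wait_s >= 392 → 2275
call_id=508: wait_s >= 106 and disposition in ('no_answer', 'refused', 'sale') → 2385
call_id=509: wait_s >= 392 → 3427
call_id=510: wait_s >= 392 → 1064
call_id=511: wait_s >= 262 → 914
call_id=512: ELSE → 2275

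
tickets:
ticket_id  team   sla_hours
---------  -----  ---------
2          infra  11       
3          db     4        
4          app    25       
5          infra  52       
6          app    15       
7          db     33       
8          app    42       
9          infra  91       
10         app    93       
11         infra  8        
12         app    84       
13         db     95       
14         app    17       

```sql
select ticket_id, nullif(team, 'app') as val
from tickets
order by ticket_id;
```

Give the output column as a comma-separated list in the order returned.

infra, db, NULL, infra, NULL, db, NULL, infra, NULL, infra, NULL, db, NULL

ticket_id=2: team=infra vs app: differ → infra
ticket_id=3: team=db vs app: differ → db
ticket_id=4: team=app vs app: equal → NULL
ticket_id=5: team=infra vs app: differ → infra
ticket_id=6: team=app vs app: equal → NULL
ticket_id=7: team=db vs app: differ → db
ticket_id=8: team=app vs app: equal → NULL
ticket_id=9: team=infra vs app: differ → infra
ticket_id=10: team=app vs app: equal → NULL
ticket_id=11: team=infra vs app: differ → infra
ticket_id=12: team=app vs app: equal → NULL
ticket_id=13: team=db vs app: differ → db
ticket_id=14: team=app vs app: equal → NULL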